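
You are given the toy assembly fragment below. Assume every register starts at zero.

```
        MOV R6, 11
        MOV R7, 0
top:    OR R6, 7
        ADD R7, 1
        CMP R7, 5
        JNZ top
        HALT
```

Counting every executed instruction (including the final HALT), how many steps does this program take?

23

MOV R6, 11 → R6=11
MOV R7, 0 → R7=0
OR R6, 7 → R6=11|7=15
ADD R7, 1 → R7=0+1=1
CMP R7, 5  (cmp 1,5)
JNZ top: taken
OR R6, 7 → R6=15|7=15
ADD R7, 1 → R7=1+1=2
CMP R7, 5  (cmp 2,5)
JNZ top: taken
OR R6, 7 → R6=15|7=15
ADD R7, 1 → R7=2+1=3
CMP R7, 5  (cmp 3,5)
JNZ top: taken
OR R6, 7 → R6=15|7=15
ADD R7, 1 → R7=3+1=4
CMP R7, 5  (cmp 4,5)
JNZ top: taken
OR R6, 7 → R6=15|7=15
ADD R7, 1 → R7=4+1=5
CMP R7, 5  (cmp 5,5)
JNZ top: not taken
halt.
Total executed instructions: 23.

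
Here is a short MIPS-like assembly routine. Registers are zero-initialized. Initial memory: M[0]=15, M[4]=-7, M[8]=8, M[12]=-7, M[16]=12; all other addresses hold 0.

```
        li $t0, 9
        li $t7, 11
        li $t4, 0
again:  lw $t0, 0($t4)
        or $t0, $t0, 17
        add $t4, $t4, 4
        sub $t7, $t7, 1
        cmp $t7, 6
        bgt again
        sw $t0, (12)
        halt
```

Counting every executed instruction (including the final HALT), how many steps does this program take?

li $t0, 9 → $t0=9
li $t7, 11 → $t7=11
li $t4, 0 → $t4=0
lw $t0, 0($t4) → $t0=M[0]=15
or $t0, $t0, 17 → $t0=15|17=31
add $t4, $t4, 4 → $t4=0+4=4
sub $t7, $t7, 1 → $t7=11-1=10
cmp $t7, 6  (cmp 10,6)
bgt again: taken
lw $t0, 0($t4) → $t0=M[4]=-7
or $t0, $t0, 17 → $t0=(-7)|17=-7
add $t4, $t4, 4 → $t4=4+4=8
sub $t7, $t7, 1 → $t7=10-1=9
cmp $t7, 6  (cmp 9,6)
bgt again: taken
lw $t0, 0($t4) → $t0=M[8]=8
or $t0, $t0, 17 → $t0=8|17=25
add $t4, $t4, 4 → $t4=8+4=12
sub $t7, $t7, 1 → $t7=9-1=8
cmp $t7, 6  (cmp 8,6)
bgt again: taken
lw $t0, 0($t4) → $t0=M[12]=-7
or $t0, $t0, 17 → $t0=(-7)|17=-7
add $t4, $t4, 4 → $t4=12+4=16
sub $t7, $t7, 1 → $t7=8-1=7
cmp $t7, 6  (cmp 7,6)
bgt again: taken
lw $t0, 0($t4) → $t0=M[16]=12
or $t0, $t0, 17 → $t0=12|17=29
add $t4, $t4, 4 → $t4=16+4=20
sub $t7, $t7, 1 → $t7=7-1=6
cmp $t7, 6  (cmp 6,6)
bgt again: not taken
sw $t0, (12) → M[12]=29
halt.
Total executed instructions: 35.

35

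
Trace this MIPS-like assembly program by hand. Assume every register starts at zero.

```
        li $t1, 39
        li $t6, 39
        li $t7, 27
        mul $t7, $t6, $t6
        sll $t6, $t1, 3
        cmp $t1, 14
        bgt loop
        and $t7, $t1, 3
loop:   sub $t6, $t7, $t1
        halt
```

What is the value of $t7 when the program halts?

1521

li $t1, 39 → $t1=39
li $t6, 39 → $t6=39
li $t7, 27 → $t7=27
mul $t7, $t6, $t6 → $t7=39*39=1521
sll $t6, $t1, 3 → $t6=39<<3=312
cmp $t1, 14  (cmp 39,14)
bgt loop: taken
sub $t6, $t7, $t1 → $t6=1521-39=1482
halt.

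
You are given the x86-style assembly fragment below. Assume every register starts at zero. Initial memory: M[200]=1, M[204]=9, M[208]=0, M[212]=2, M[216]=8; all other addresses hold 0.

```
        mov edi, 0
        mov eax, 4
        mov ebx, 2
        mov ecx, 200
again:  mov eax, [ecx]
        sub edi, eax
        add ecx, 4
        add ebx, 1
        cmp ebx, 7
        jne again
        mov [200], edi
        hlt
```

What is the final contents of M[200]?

edi=0
eax=4
ebx=2
ecx=200
eax=M[200]=1
edi=0-1=-1
ecx=200+4=204
ebx=2+1=3
cmp ebx, 7  (cmp 3,7)
jne again: taken
eax=M[204]=9
edi=(-1)-9=-10
ecx=204+4=208
ebx=3+1=4
cmp ebx, 7  (cmp 4,7)
jne again: taken
eax=M[208]=0
edi=(-10)-0=-10
ecx=208+4=212
ebx=4+1=5
cmp ebx, 7  (cmp 5,7)
jne again: taken
eax=M[212]=2
edi=(-10)-2=-12
ecx=212+4=216
ebx=5+1=6
cmp ebx, 7  (cmp 6,7)
jne again: taken
eax=M[216]=8
edi=(-12)-8=-20
ecx=216+4=220
ebx=6+1=7
cmp ebx, 7  (cmp 7,7)
jne again: not taken
mov [200], edi → M[200]=-20
halt.

-20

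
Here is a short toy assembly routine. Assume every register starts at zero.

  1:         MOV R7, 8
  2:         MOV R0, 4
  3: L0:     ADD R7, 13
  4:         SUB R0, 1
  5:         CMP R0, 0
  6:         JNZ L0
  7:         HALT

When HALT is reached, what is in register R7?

R7=8
R0=4
R7=8+13=21
R0=4-1=3
CMP R0, 0  (cmp 3,0)
JNZ L0: taken
R7=21+13=34
R0=3-1=2
CMP R0, 0  (cmp 2,0)
JNZ L0: taken
R7=34+13=47
R0=2-1=1
CMP R0, 0  (cmp 1,0)
JNZ L0: taken
R7=47+13=60
R0=1-1=0
CMP R0, 0  (cmp 0,0)
JNZ L0: not taken
halt.

60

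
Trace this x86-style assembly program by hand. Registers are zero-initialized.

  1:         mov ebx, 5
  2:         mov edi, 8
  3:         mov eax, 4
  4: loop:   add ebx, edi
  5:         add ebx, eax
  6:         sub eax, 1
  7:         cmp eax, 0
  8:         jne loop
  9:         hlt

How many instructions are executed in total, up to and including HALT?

ebx=5
edi=8
eax=4
ebx=5+8=13
ebx=13+4=17
eax=4-1=3
cmp eax, 0  (cmp 3,0)
jne loop: taken
ebx=17+8=25
ebx=25+3=28
eax=3-1=2
cmp eax, 0  (cmp 2,0)
jne loop: taken
ebx=28+8=36
ebx=36+2=38
eax=2-1=1
cmp eax, 0  (cmp 1,0)
jne loop: taken
ebx=38+8=46
ebx=46+1=47
eax=1-1=0
cmp eax, 0  (cmp 0,0)
jne loop: not taken
halt.
Total executed instructions: 24.

24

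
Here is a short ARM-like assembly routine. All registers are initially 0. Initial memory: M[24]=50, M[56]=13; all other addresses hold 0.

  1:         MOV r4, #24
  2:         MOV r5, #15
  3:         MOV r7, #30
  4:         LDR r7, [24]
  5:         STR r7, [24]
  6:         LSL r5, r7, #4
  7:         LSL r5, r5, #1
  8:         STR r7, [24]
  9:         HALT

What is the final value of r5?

r4=24
r5=15
r7=30
r7=M[24]=50
STR r7, [24] → M[24]=50
r5=50<<4=800
r5=800<<1=1600
STR r7, [24] → M[24]=50
halt.

1600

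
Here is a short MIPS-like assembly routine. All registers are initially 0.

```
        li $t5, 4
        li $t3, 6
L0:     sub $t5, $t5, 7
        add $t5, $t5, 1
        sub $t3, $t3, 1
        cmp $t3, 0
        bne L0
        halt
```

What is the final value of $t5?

$t5=4
$t3=6
$t5=4-7=-3
$t5=(-3)+1=-2
$t3=6-1=5
cmp $t3, 0  (cmp 5,0)
bne L0: taken
$t5=(-2)-7=-9
$t5=(-9)+1=-8
$t3=5-1=4
cmp $t3, 0  (cmp 4,0)
bne L0: taken
$t5=(-8)-7=-15
$t5=(-15)+1=-14
$t3=4-1=3
cmp $t3, 0  (cmp 3,0)
bne L0: taken
$t5=(-14)-7=-21
$t5=(-21)+1=-20
$t3=3-1=2
cmp $t3, 0  (cmp 2,0)
bne L0: taken
$t5=(-20)-7=-27
$t5=(-27)+1=-26
$t3=2-1=1
cmp $t3, 0  (cmp 1,0)
bne L0: taken
$t5=(-26)-7=-33
$t5=(-33)+1=-32
$t3=1-1=0
cmp $t3, 0  (cmp 0,0)
bne L0: not taken
halt.

-32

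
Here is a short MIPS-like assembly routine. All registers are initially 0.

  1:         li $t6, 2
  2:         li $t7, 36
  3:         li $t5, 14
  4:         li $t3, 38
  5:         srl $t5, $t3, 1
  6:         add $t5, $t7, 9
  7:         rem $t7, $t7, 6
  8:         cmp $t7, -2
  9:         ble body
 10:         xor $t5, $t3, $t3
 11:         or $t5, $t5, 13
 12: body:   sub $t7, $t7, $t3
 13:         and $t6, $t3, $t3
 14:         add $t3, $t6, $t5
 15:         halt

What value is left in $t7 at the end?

-38

$t6=2
$t7=36
$t5=14
$t3=38
$t5=38>>1=19
$t5=36+9=45
$t7=36%6=0
cmp $t7, -2  (cmp 0,-2)
ble body: not taken
$t5=38^38=0
$t5=0|13=13
$t7=0-38=-38
$t6=38&38=38
$t3=38+13=51
halt.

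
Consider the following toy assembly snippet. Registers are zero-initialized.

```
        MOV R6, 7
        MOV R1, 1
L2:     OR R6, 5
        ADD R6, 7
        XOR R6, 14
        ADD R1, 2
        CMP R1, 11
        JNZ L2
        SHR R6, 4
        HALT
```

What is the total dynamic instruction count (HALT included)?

R6=7
R1=1
R6=7|5=7
R6=7+7=14
R6=14^14=0
R1=1+2=3
CMP R1, 11  (cmp 3,11)
JNZ L2: taken
R6=0|5=5
R6=5+7=12
R6=12^14=2
R1=3+2=5
CMP R1, 11  (cmp 5,11)
JNZ L2: taken
R6=2|5=7
R6=7+7=14
R6=14^14=0
R1=5+2=7
CMP R1, 11  (cmp 7,11)
JNZ L2: taken
R6=0|5=5
R6=5+7=12
R6=12^14=2
R1=7+2=9
CMP R1, 11  (cmp 9,11)
JNZ L2: taken
R6=2|5=7
R6=7+7=14
R6=14^14=0
R1=9+2=11
CMP R1, 11  (cmp 11,11)
JNZ L2: not taken
R6=0>>4=0
halt.
Total executed instructions: 34.

34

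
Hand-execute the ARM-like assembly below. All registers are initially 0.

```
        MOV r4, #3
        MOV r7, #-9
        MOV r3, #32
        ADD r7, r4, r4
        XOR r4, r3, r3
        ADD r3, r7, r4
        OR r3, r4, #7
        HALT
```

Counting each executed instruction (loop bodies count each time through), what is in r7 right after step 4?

6

MOV r4, #3 → r4=3
MOV r7, #-9 → r7=-9
MOV r3, #32 → r3=32
ADD r7, r4, r4 → r7=3+3=6
After step 4: r7 = 6.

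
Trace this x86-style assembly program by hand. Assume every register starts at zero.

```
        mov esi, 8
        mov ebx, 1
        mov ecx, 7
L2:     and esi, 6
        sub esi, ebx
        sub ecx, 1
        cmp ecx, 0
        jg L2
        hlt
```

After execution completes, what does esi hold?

mov esi, 8 → esi=8
mov ebx, 1 → ebx=1
mov ecx, 7 → ecx=7
and esi, 6 → esi=8&6=0
sub esi, ebx → esi=0-1=-1
sub ecx, 1 → ecx=7-1=6
cmp ecx, 0  (cmp 6,0)
jg L2: taken
and esi, 6 → esi=(-1)&6=6
sub esi, ebx → esi=6-1=5
sub ecx, 1 → ecx=6-1=5
cmp ecx, 0  (cmp 5,0)
jg L2: taken
and esi, 6 → esi=5&6=4
sub esi, ebx → esi=4-1=3
sub ecx, 1 → ecx=5-1=4
cmp ecx, 0  (cmp 4,0)
jg L2: taken
and esi, 6 → esi=3&6=2
sub esi, ebx → esi=2-1=1
sub ecx, 1 → ecx=4-1=3
cmp ecx, 0  (cmp 3,0)
jg L2: taken
and esi, 6 → esi=1&6=0
sub esi, ebx → esi=0-1=-1
sub ecx, 1 → ecx=3-1=2
cmp ecx, 0  (cmp 2,0)
jg L2: taken
and esi, 6 → esi=(-1)&6=6
sub esi, ebx → esi=6-1=5
sub ecx, 1 → ecx=2-1=1
cmp ecx, 0  (cmp 1,0)
jg L2: taken
and esi, 6 → esi=5&6=4
sub esi, ebx → esi=4-1=3
sub ecx, 1 → ecx=1-1=0
cmp ecx, 0  (cmp 0,0)
jg L2: not taken
halt.

3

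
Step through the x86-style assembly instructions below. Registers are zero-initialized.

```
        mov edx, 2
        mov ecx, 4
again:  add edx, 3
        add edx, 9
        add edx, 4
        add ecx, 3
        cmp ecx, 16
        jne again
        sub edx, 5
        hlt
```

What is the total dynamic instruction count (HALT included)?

28

mov edx, 2 → edx=2
mov ecx, 4 → ecx=4
add edx, 3 → edx=2+3=5
add edx, 9 → edx=5+9=14
add edx, 4 → edx=14+4=18
add ecx, 3 → ecx=4+3=7
cmp ecx, 16  (cmp 7,16)
jne again: taken
add edx, 3 → edx=18+3=21
add edx, 9 → edx=21+9=30
add edx, 4 → edx=30+4=34
add ecx, 3 → ecx=7+3=10
cmp ecx, 16  (cmp 10,16)
jne again: taken
add edx, 3 → edx=34+3=37
add edx, 9 → edx=37+9=46
add edx, 4 → edx=46+4=50
add ecx, 3 → ecx=10+3=13
cmp ecx, 16  (cmp 13,16)
jne again: taken
add edx, 3 → edx=50+3=53
add edx, 9 → edx=53+9=62
add edx, 4 → edx=62+4=66
add ecx, 3 → ecx=13+3=16
cmp ecx, 16  (cmp 16,16)
jne again: not taken
sub edx, 5 → edx=66-5=61
halt.
Total executed instructions: 28.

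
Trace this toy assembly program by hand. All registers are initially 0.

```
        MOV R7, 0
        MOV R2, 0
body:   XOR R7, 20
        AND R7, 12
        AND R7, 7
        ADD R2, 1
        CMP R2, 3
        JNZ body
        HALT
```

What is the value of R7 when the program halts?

4

after MOV R7, 0: R7=0
after MOV R2, 0: R2=0
after XOR R7, 20: R7=0^20=20
after AND R7, 12: R7=20&12=4
after AND R7, 7: R7=4&7=4
after ADD R2, 1: R2=0+1=1
CMP R2, 3  (cmp 1,3)
JNZ body: taken
after XOR R7, 20: R7=4^20=16
after AND R7, 12: R7=16&12=0
after AND R7, 7: R7=0&7=0
after ADD R2, 1: R2=1+1=2
CMP R2, 3  (cmp 2,3)
JNZ body: taken
after XOR R7, 20: R7=0^20=20
after AND R7, 12: R7=20&12=4
after AND R7, 7: R7=4&7=4
after ADD R2, 1: R2=2+1=3
CMP R2, 3  (cmp 3,3)
JNZ body: not taken
halt.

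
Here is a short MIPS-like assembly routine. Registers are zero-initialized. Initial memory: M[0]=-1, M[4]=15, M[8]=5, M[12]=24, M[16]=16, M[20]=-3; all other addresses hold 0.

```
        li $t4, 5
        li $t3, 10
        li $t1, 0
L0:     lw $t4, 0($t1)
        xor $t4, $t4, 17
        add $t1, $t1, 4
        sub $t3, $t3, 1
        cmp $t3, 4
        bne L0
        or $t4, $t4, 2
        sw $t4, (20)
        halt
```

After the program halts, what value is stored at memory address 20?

$t4=5
$t3=10
$t1=0
$t4=M[0]=-1
$t4=(-1)^17=-18
$t1=0+4=4
$t3=10-1=9
cmp $t3, 4  (cmp 9,4)
bne L0: taken
$t4=M[4]=15
$t4=15^17=30
$t1=4+4=8
$t3=9-1=8
cmp $t3, 4  (cmp 8,4)
bne L0: taken
$t4=M[8]=5
$t4=5^17=20
$t1=8+4=12
$t3=8-1=7
cmp $t3, 4  (cmp 7,4)
bne L0: taken
$t4=M[12]=24
$t4=24^17=9
$t1=12+4=16
$t3=7-1=6
cmp $t3, 4  (cmp 6,4)
bne L0: taken
$t4=M[16]=16
$t4=16^17=1
$t1=16+4=20
$t3=6-1=5
cmp $t3, 4  (cmp 5,4)
bne L0: taken
$t4=M[20]=-3
$t4=(-3)^17=-20
$t1=20+4=24
$t3=5-1=4
cmp $t3, 4  (cmp 4,4)
bne L0: not taken
$t4=(-20)|2=-18
sw $t4, (20) → M[20]=-18
halt.

-18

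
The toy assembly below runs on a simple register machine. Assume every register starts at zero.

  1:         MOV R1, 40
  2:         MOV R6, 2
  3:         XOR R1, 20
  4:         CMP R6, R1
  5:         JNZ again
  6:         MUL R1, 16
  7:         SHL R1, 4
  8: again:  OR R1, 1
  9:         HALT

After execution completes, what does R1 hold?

61

after MOV R1, 40: R1=40
after MOV R6, 2: R6=2
after XOR R1, 20: R1=40^20=60
CMP R6, R1  (cmp 2,60)
JNZ again: taken
after OR R1, 1: R1=60|1=61
halt.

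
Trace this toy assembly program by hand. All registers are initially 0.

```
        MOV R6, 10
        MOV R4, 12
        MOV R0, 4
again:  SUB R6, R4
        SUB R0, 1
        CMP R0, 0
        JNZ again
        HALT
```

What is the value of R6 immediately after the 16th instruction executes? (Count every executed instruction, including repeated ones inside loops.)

MOV R6, 10 → R6=10
MOV R4, 12 → R4=12
MOV R0, 4 → R0=4
SUB R6, R4 → R6=10-12=-2
SUB R0, 1 → R0=4-1=3
CMP R0, 0  (cmp 3,0)
JNZ again: taken
SUB R6, R4 → R6=(-2)-12=-14
SUB R0, 1 → R0=3-1=2
CMP R0, 0  (cmp 2,0)
JNZ again: taken
SUB R6, R4 → R6=(-14)-12=-26
SUB R0, 1 → R0=2-1=1
CMP R0, 0  (cmp 1,0)
JNZ again: taken
SUB R6, R4 → R6=(-26)-12=-38
After step 16: R6 = -38.

-38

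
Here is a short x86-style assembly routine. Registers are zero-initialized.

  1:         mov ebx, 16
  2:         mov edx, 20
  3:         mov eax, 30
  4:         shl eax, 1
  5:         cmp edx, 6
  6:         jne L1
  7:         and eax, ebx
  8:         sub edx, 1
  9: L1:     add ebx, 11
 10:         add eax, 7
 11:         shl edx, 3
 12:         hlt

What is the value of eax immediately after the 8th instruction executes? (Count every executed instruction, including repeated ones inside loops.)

after mov ebx, 16: ebx=16
after mov edx, 20: edx=20
after mov eax, 30: eax=30
after shl eax, 1: eax=30<<1=60
cmp edx, 6  (cmp 20,6)
jne L1: taken
after add ebx, 11: ebx=16+11=27
after add eax, 7: eax=60+7=67
After step 8: eax = 67.

67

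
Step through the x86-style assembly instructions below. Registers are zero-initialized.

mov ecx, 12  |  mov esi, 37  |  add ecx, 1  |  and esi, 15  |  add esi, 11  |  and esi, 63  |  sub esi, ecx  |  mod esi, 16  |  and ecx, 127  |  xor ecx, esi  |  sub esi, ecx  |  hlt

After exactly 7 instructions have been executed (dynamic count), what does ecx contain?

13

mov ecx, 12 → ecx=12
mov esi, 37 → esi=37
add ecx, 1 → ecx=12+1=13
and esi, 15 → esi=37&15=5
add esi, 11 → esi=5+11=16
and esi, 63 → esi=16&63=16
sub esi, ecx → esi=16-13=3
After step 7: ecx = 13.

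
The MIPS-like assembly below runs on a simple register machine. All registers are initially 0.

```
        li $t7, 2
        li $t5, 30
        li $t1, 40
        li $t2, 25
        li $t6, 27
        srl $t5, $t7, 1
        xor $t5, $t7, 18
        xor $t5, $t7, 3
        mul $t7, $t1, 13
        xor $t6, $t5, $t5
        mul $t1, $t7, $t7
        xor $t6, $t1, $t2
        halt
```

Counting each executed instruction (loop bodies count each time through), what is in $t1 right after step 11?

270400

$t7=2
$t5=30
$t1=40
$t2=25
$t6=27
$t5=2>>1=1
$t5=2^18=16
$t5=2^3=1
$t7=40*13=520
$t6=1^1=0
$t1=520*520=270400
After step 11: $t1 = 270400.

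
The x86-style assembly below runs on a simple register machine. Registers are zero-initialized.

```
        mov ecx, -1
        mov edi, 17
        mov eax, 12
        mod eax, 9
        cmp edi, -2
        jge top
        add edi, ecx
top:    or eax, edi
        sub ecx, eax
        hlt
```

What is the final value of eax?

19

mov ecx, -1 → ecx=-1
mov edi, 17 → edi=17
mov eax, 12 → eax=12
mod eax, 9 → eax=12%9=3
cmp edi, -2  (cmp 17,-2)
jge top: taken
or eax, edi → eax=3|17=19
sub ecx, eax → ecx=(-1)-19=-20
halt.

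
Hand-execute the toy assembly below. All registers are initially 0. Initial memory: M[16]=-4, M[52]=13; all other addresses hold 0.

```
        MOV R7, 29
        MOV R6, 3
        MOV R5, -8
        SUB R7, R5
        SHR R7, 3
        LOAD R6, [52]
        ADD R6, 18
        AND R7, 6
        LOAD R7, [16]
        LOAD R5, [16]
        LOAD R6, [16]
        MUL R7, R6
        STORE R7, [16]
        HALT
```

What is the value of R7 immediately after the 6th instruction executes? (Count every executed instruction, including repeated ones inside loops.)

4

MOV R7, 29 → R7=29
MOV R6, 3 → R6=3
MOV R5, -8 → R5=-8
SUB R7, R5 → R7=29-(-8)=37
SHR R7, 3 → R7=37>>3=4
LOAD R6, [52] → R6=M[52]=13
After step 6: R7 = 4.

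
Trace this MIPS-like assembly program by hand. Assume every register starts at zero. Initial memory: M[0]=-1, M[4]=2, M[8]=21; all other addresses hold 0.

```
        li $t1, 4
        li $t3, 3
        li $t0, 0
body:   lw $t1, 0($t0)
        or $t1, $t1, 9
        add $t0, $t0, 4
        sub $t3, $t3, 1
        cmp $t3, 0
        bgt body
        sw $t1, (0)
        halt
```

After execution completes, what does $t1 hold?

29

after li $t1, 4: $t1=4
after li $t3, 3: $t3=3
after li $t0, 0: $t0=0
after lw $t1, 0($t0): $t1=M[0]=-1
after or $t1, $t1, 9: $t1=(-1)|9=-1
after add $t0, $t0, 4: $t0=0+4=4
after sub $t3, $t3, 1: $t3=3-1=2
cmp $t3, 0  (cmp 2,0)
bgt body: taken
after lw $t1, 0($t0): $t1=M[4]=2
after or $t1, $t1, 9: $t1=2|9=11
after add $t0, $t0, 4: $t0=4+4=8
after sub $t3, $t3, 1: $t3=2-1=1
cmp $t3, 0  (cmp 1,0)
bgt body: taken
after lw $t1, 0($t0): $t1=M[8]=21
after or $t1, $t1, 9: $t1=21|9=29
after add $t0, $t0, 4: $t0=8+4=12
after sub $t3, $t3, 1: $t3=1-1=0
cmp $t3, 0  (cmp 0,0)
bgt body: not taken
sw $t1, (0) → M[0]=29
halt.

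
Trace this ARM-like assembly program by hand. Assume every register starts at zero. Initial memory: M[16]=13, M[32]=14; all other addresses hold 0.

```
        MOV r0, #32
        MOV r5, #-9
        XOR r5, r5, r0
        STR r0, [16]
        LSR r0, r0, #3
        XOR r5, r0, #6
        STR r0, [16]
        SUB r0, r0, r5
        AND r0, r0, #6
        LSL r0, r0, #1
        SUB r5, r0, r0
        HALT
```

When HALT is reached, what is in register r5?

0

r0=32
r5=-9
r5=(-9)^32=-41
STR r0, [16] → M[16]=32
r0=32>>3=4
r5=4^6=2
STR r0, [16] → M[16]=4
r0=4-2=2
r0=2&6=2
r0=2<<1=4
r5=4-4=0
halt.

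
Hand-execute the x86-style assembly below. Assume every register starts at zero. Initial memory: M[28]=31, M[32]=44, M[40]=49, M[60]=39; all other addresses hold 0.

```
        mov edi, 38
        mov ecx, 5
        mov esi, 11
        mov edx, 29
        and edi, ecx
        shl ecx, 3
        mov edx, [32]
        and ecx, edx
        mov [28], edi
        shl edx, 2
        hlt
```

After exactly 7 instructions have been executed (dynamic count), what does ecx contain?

mov edi, 38 → edi=38
mov ecx, 5 → ecx=5
mov esi, 11 → esi=11
mov edx, 29 → edx=29
and edi, ecx → edi=38&5=4
shl ecx, 3 → ecx=5<<3=40
mov edx, [32] → edx=M[32]=44
After step 7: ecx = 40.

40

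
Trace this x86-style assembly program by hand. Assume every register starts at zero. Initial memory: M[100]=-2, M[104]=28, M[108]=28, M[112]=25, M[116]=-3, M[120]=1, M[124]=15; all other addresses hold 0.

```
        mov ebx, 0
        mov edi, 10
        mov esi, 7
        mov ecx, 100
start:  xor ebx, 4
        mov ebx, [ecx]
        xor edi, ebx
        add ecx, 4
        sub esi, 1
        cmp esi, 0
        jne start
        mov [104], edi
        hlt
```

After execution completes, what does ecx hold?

after mov ebx, 0: ebx=0
after mov edi, 10: edi=10
after mov esi, 7: esi=7
after mov ecx, 100: ecx=100
after xor ebx, 4: ebx=0^4=4
after mov ebx, [ecx]: ebx=M[100]=-2
after xor edi, ebx: edi=10^(-2)=-12
after add ecx, 4: ecx=100+4=104
after sub esi, 1: esi=7-1=6
cmp esi, 0  (cmp 6,0)
jne start: taken
after xor ebx, 4: ebx=(-2)^4=-6
after mov ebx, [ecx]: ebx=M[104]=28
after xor edi, ebx: edi=(-12)^28=-24
after add ecx, 4: ecx=104+4=108
after sub esi, 1: esi=6-1=5
cmp esi, 0  (cmp 5,0)
jne start: taken
after xor ebx, 4: ebx=28^4=24
after mov ebx, [ecx]: ebx=M[108]=28
after xor edi, ebx: edi=(-24)^28=-12
after add ecx, 4: ecx=108+4=112
after sub esi, 1: esi=5-1=4
cmp esi, 0  (cmp 4,0)
jne start: taken
after xor ebx, 4: ebx=28^4=24
after mov ebx, [ecx]: ebx=M[112]=25
after xor edi, ebx: edi=(-12)^25=-19
after add ecx, 4: ecx=112+4=116
after sub esi, 1: esi=4-1=3
cmp esi, 0  (cmp 3,0)
jne start: taken
after xor ebx, 4: ebx=25^4=29
after mov ebx, [ecx]: ebx=M[116]=-3
after xor edi, ebx: edi=(-19)^(-3)=16
after add ecx, 4: ecx=116+4=120
after sub esi, 1: esi=3-1=2
cmp esi, 0  (cmp 2,0)
jne start: taken
after xor ebx, 4: ebx=(-3)^4=-7
after mov ebx, [ecx]: ebx=M[120]=1
after xor edi, ebx: edi=16^1=17
after add ecx, 4: ecx=120+4=124
after sub esi, 1: esi=2-1=1
cmp esi, 0  (cmp 1,0)
jne start: taken
after xor ebx, 4: ebx=1^4=5
after mov ebx, [ecx]: ebx=M[124]=15
after xor edi, ebx: edi=17^15=30
after add ecx, 4: ecx=124+4=128
after sub esi, 1: esi=1-1=0
cmp esi, 0  (cmp 0,0)
jne start: not taken
mov [104], edi → M[104]=30
halt.

128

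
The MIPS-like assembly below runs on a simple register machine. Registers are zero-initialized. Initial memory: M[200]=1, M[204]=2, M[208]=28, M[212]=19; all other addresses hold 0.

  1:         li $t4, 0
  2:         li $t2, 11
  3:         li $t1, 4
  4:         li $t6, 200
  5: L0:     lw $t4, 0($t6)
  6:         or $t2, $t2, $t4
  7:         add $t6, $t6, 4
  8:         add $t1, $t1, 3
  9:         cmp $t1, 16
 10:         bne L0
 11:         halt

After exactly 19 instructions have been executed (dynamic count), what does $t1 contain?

10

$t4=0
$t2=11
$t1=4
$t6=200
$t4=M[200]=1
$t2=11|1=11
$t6=200+4=204
$t1=4+3=7
cmp $t1, 16  (cmp 7,16)
bne L0: taken
$t4=M[204]=2
$t2=11|2=11
$t6=204+4=208
$t1=7+3=10
cmp $t1, 16  (cmp 10,16)
bne L0: taken
$t4=M[208]=28
$t2=11|28=31
$t6=208+4=212
After step 19: $t1 = 10.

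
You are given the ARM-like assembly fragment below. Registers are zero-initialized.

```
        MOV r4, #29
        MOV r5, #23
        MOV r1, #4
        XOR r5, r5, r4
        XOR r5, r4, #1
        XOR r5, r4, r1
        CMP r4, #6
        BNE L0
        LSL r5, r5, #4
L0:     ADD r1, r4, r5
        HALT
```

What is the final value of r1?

54

MOV r4, #29 → r4=29
MOV r5, #23 → r5=23
MOV r1, #4 → r1=4
XOR r5, r5, r4 → r5=23^29=10
XOR r5, r4, #1 → r5=29^1=28
XOR r5, r4, r1 → r5=29^4=25
CMP r4, #6  (cmp 29,6)
BNE L0: taken
ADD r1, r4, r5 → r1=29+25=54
halt.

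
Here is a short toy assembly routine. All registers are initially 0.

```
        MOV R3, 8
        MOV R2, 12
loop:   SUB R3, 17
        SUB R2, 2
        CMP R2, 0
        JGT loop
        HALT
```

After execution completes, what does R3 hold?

after MOV R3, 8: R3=8
after MOV R2, 12: R2=12
after SUB R3, 17: R3=8-17=-9
after SUB R2, 2: R2=12-2=10
CMP R2, 0  (cmp 10,0)
JGT loop: taken
after SUB R3, 17: R3=(-9)-17=-26
after SUB R2, 2: R2=10-2=8
CMP R2, 0  (cmp 8,0)
JGT loop: taken
after SUB R3, 17: R3=(-26)-17=-43
after SUB R2, 2: R2=8-2=6
CMP R2, 0  (cmp 6,0)
JGT loop: taken
after SUB R3, 17: R3=(-43)-17=-60
after SUB R2, 2: R2=6-2=4
CMP R2, 0  (cmp 4,0)
JGT loop: taken
after SUB R3, 17: R3=(-60)-17=-77
after SUB R2, 2: R2=4-2=2
CMP R2, 0  (cmp 2,0)
JGT loop: taken
after SUB R3, 17: R3=(-77)-17=-94
after SUB R2, 2: R2=2-2=0
CMP R2, 0  (cmp 0,0)
JGT loop: not taken
halt.

-94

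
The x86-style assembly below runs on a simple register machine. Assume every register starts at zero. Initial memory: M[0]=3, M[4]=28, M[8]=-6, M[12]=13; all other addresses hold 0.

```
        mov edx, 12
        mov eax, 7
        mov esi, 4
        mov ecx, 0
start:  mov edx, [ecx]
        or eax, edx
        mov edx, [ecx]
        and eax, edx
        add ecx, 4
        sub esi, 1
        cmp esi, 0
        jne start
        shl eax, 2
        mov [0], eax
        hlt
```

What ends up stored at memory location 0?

after mov edx, 12: edx=12
after mov eax, 7: eax=7
after mov esi, 4: esi=4
after mov ecx, 0: ecx=0
after mov edx, [ecx]: edx=M[0]=3
after or eax, edx: eax=7|3=7
after mov edx, [ecx]: edx=M[0]=3
after and eax, edx: eax=7&3=3
after add ecx, 4: ecx=0+4=4
after sub esi, 1: esi=4-1=3
cmp esi, 0  (cmp 3,0)
jne start: taken
after mov edx, [ecx]: edx=M[4]=28
after or eax, edx: eax=3|28=31
after mov edx, [ecx]: edx=M[4]=28
after and eax, edx: eax=31&28=28
after add ecx, 4: ecx=4+4=8
after sub esi, 1: esi=3-1=2
cmp esi, 0  (cmp 2,0)
jne start: taken
after mov edx, [ecx]: edx=M[8]=-6
after or eax, edx: eax=28|(-6)=-2
after mov edx, [ecx]: edx=M[8]=-6
after and eax, edx: eax=(-2)&(-6)=-6
after add ecx, 4: ecx=8+4=12
after sub esi, 1: esi=2-1=1
cmp esi, 0  (cmp 1,0)
jne start: taken
after mov edx, [ecx]: edx=M[12]=13
after or eax, edx: eax=(-6)|13=-1
after mov edx, [ecx]: edx=M[12]=13
after and eax, edx: eax=(-1)&13=13
after add ecx, 4: ecx=12+4=16
after sub esi, 1: esi=1-1=0
cmp esi, 0  (cmp 0,0)
jne start: not taken
after shl eax, 2: eax=13<<2=52
mov [0], eax → M[0]=52
halt.

52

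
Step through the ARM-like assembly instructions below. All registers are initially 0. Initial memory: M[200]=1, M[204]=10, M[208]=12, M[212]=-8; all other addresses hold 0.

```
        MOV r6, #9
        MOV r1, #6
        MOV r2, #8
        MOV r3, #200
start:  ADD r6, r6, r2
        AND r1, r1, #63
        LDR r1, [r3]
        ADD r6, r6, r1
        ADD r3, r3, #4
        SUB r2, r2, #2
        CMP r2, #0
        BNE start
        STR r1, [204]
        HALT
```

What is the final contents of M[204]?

-8

MOV r6, #9 → r6=9
MOV r1, #6 → r1=6
MOV r2, #8 → r2=8
MOV r3, #200 → r3=200
ADD r6, r6, r2 → r6=9+8=17
AND r1, r1, #63 → r1=6&63=6
LDR r1, [r3] → r1=M[200]=1
ADD r6, r6, r1 → r6=17+1=18
ADD r3, r3, #4 → r3=200+4=204
SUB r2, r2, #2 → r2=8-2=6
CMP r2, #0  (cmp 6,0)
BNE start: taken
ADD r6, r6, r2 → r6=18+6=24
AND r1, r1, #63 → r1=1&63=1
LDR r1, [r3] → r1=M[204]=10
ADD r6, r6, r1 → r6=24+10=34
ADD r3, r3, #4 → r3=204+4=208
SUB r2, r2, #2 → r2=6-2=4
CMP r2, #0  (cmp 4,0)
BNE start: taken
ADD r6, r6, r2 → r6=34+4=38
AND r1, r1, #63 → r1=10&63=10
LDR r1, [r3] → r1=M[208]=12
ADD r6, r6, r1 → r6=38+12=50
ADD r3, r3, #4 → r3=208+4=212
SUB r2, r2, #2 → r2=4-2=2
CMP r2, #0  (cmp 2,0)
BNE start: taken
ADD r6, r6, r2 → r6=50+2=52
AND r1, r1, #63 → r1=12&63=12
LDR r1, [r3] → r1=M[212]=-8
ADD r6, r6, r1 → r6=52+(-8)=44
ADD r3, r3, #4 → r3=212+4=216
SUB r2, r2, #2 → r2=2-2=0
CMP r2, #0  (cmp 0,0)
BNE start: not taken
STR r1, [204] → M[204]=-8
halt.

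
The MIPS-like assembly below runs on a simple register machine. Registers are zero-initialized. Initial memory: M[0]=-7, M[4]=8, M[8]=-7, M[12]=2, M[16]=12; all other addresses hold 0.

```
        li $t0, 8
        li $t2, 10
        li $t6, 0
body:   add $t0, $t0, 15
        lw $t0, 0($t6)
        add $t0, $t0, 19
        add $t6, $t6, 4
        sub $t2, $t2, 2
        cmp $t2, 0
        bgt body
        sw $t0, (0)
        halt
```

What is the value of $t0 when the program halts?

31

after li $t0, 8: $t0=8
after li $t2, 10: $t2=10
after li $t6, 0: $t6=0
after add $t0, $t0, 15: $t0=8+15=23
after lw $t0, 0($t6): $t0=M[0]=-7
after add $t0, $t0, 19: $t0=(-7)+19=12
after add $t6, $t6, 4: $t6=0+4=4
after sub $t2, $t2, 2: $t2=10-2=8
cmp $t2, 0  (cmp 8,0)
bgt body: taken
after add $t0, $t0, 15: $t0=12+15=27
after lw $t0, 0($t6): $t0=M[4]=8
after add $t0, $t0, 19: $t0=8+19=27
after add $t6, $t6, 4: $t6=4+4=8
after sub $t2, $t2, 2: $t2=8-2=6
cmp $t2, 0  (cmp 6,0)
bgt body: taken
after add $t0, $t0, 15: $t0=27+15=42
after lw $t0, 0($t6): $t0=M[8]=-7
after add $t0, $t0, 19: $t0=(-7)+19=12
after add $t6, $t6, 4: $t6=8+4=12
after sub $t2, $t2, 2: $t2=6-2=4
cmp $t2, 0  (cmp 4,0)
bgt body: taken
after add $t0, $t0, 15: $t0=12+15=27
after lw $t0, 0($t6): $t0=M[12]=2
after add $t0, $t0, 19: $t0=2+19=21
after add $t6, $t6, 4: $t6=12+4=16
after sub $t2, $t2, 2: $t2=4-2=2
cmp $t2, 0  (cmp 2,0)
bgt body: taken
after add $t0, $t0, 15: $t0=21+15=36
after lw $t0, 0($t6): $t0=M[16]=12
after add $t0, $t0, 19: $t0=12+19=31
after add $t6, $t6, 4: $t6=16+4=20
after sub $t2, $t2, 2: $t2=2-2=0
cmp $t2, 0  (cmp 0,0)
bgt body: not taken
sw $t0, (0) → M[0]=31
halt.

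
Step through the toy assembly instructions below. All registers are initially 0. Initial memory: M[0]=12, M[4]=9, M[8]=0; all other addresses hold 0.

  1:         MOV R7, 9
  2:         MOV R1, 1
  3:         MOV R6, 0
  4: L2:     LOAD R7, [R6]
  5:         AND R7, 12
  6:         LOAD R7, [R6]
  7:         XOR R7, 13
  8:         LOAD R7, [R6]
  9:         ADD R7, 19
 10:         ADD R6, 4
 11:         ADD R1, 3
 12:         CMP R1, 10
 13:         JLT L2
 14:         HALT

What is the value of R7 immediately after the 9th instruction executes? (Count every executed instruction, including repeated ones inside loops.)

31

after MOV R7, 9: R7=9
after MOV R1, 1: R1=1
after MOV R6, 0: R6=0
after LOAD R7, [R6]: R7=M[0]=12
after AND R7, 12: R7=12&12=12
after LOAD R7, [R6]: R7=M[0]=12
after XOR R7, 13: R7=12^13=1
after LOAD R7, [R6]: R7=M[0]=12
after ADD R7, 19: R7=12+19=31
After step 9: R7 = 31.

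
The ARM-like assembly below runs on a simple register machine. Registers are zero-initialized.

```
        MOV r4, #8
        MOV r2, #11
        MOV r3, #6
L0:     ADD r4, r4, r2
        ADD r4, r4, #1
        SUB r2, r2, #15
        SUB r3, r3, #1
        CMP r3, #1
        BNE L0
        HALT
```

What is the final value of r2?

-64

MOV r4, #8 → r4=8
MOV r2, #11 → r2=11
MOV r3, #6 → r3=6
ADD r4, r4, r2 → r4=8+11=19
ADD r4, r4, #1 → r4=19+1=20
SUB r2, r2, #15 → r2=11-15=-4
SUB r3, r3, #1 → r3=6-1=5
CMP r3, #1  (cmp 5,1)
BNE L0: taken
ADD r4, r4, r2 → r4=20+(-4)=16
ADD r4, r4, #1 → r4=16+1=17
SUB r2, r2, #15 → r2=(-4)-15=-19
SUB r3, r3, #1 → r3=5-1=4
CMP r3, #1  (cmp 4,1)
BNE L0: taken
ADD r4, r4, r2 → r4=17+(-19)=-2
ADD r4, r4, #1 → r4=(-2)+1=-1
SUB r2, r2, #15 → r2=(-19)-15=-34
SUB r3, r3, #1 → r3=4-1=3
CMP r3, #1  (cmp 3,1)
BNE L0: taken
ADD r4, r4, r2 → r4=(-1)+(-34)=-35
ADD r4, r4, #1 → r4=(-35)+1=-34
SUB r2, r2, #15 → r2=(-34)-15=-49
SUB r3, r3, #1 → r3=3-1=2
CMP r3, #1  (cmp 2,1)
BNE L0: taken
ADD r4, r4, r2 → r4=(-34)+(-49)=-83
ADD r4, r4, #1 → r4=(-83)+1=-82
SUB r2, r2, #15 → r2=(-49)-15=-64
SUB r3, r3, #1 → r3=2-1=1
CMP r3, #1  (cmp 1,1)
BNE L0: not taken
halt.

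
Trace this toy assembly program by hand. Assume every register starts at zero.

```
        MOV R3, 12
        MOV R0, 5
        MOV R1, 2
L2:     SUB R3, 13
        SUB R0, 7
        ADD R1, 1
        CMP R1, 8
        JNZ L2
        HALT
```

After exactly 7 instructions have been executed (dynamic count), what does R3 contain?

R3=12
R0=5
R1=2
R3=12-13=-1
R0=5-7=-2
R1=2+1=3
CMP R1, 8  (cmp 3,8)
After step 7: R3 = -1.

-1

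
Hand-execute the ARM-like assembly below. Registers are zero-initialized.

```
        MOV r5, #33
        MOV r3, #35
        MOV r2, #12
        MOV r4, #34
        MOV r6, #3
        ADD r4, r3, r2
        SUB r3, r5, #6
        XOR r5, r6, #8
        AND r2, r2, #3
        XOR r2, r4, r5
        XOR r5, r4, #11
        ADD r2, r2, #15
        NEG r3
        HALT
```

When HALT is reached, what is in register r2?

after MOV r5, #33: r5=33
after MOV r3, #35: r3=35
after MOV r2, #12: r2=12
after MOV r4, #34: r4=34
after MOV r6, #3: r6=3
after ADD r4, r3, r2: r4=35+12=47
after SUB r3, r5, #6: r3=33-6=27
after XOR r5, r6, #8: r5=3^8=11
after AND r2, r2, #3: r2=12&3=0
after XOR r2, r4, r5: r2=47^11=36
after XOR r5, r4, #11: r5=47^11=36
after ADD r2, r2, #15: r2=36+15=51
after NEG r3: r3=-(27)=-27
halt.

51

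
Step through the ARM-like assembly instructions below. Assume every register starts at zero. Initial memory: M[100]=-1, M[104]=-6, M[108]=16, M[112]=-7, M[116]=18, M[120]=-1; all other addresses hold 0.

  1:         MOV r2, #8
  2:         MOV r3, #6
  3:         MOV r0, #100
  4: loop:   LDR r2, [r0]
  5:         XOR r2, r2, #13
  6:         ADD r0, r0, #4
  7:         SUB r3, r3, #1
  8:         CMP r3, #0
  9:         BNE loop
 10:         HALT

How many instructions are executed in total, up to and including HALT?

40

after MOV r2, #8: r2=8
after MOV r3, #6: r3=6
after MOV r0, #100: r0=100
after LDR r2, [r0]: r2=M[100]=-1
after XOR r2, r2, #13: r2=(-1)^13=-14
after ADD r0, r0, #4: r0=100+4=104
after SUB r3, r3, #1: r3=6-1=5
CMP r3, #0  (cmp 5,0)
BNE loop: taken
after LDR r2, [r0]: r2=M[104]=-6
after XOR r2, r2, #13: r2=(-6)^13=-9
after ADD r0, r0, #4: r0=104+4=108
after SUB r3, r3, #1: r3=5-1=4
CMP r3, #0  (cmp 4,0)
BNE loop: taken
after LDR r2, [r0]: r2=M[108]=16
after XOR r2, r2, #13: r2=16^13=29
after ADD r0, r0, #4: r0=108+4=112
after SUB r3, r3, #1: r3=4-1=3
CMP r3, #0  (cmp 3,0)
BNE loop: taken
after LDR r2, [r0]: r2=M[112]=-7
after XOR r2, r2, #13: r2=(-7)^13=-12
after ADD r0, r0, #4: r0=112+4=116
after SUB r3, r3, #1: r3=3-1=2
CMP r3, #0  (cmp 2,0)
BNE loop: taken
after LDR r2, [r0]: r2=M[116]=18
after XOR r2, r2, #13: r2=18^13=31
after ADD r0, r0, #4: r0=116+4=120
after SUB r3, r3, #1: r3=2-1=1
CMP r3, #0  (cmp 1,0)
BNE loop: taken
after LDR r2, [r0]: r2=M[120]=-1
after XOR r2, r2, #13: r2=(-1)^13=-14
after ADD r0, r0, #4: r0=120+4=124
after SUB r3, r3, #1: r3=1-1=0
CMP r3, #0  (cmp 0,0)
BNE loop: not taken
halt.
Total executed instructions: 40.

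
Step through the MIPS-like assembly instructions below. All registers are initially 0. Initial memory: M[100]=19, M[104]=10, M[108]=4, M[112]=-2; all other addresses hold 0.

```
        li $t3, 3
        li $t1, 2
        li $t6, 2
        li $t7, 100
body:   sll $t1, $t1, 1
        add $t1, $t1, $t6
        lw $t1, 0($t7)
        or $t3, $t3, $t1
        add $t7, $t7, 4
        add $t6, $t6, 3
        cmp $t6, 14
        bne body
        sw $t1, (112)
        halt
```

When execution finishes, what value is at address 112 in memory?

li $t3, 3 → $t3=3
li $t1, 2 → $t1=2
li $t6, 2 → $t6=2
li $t7, 100 → $t7=100
sll $t1, $t1, 1 → $t1=2<<1=4
add $t1, $t1, $t6 → $t1=4+2=6
lw $t1, 0($t7) → $t1=M[100]=19
or $t3, $t3, $t1 → $t3=3|19=19
add $t7, $t7, 4 → $t7=100+4=104
add $t6, $t6, 3 → $t6=2+3=5
cmp $t6, 14  (cmp 5,14)
bne body: taken
sll $t1, $t1, 1 → $t1=19<<1=38
add $t1, $t1, $t6 → $t1=38+5=43
lw $t1, 0($t7) → $t1=M[104]=10
or $t3, $t3, $t1 → $t3=19|10=27
add $t7, $t7, 4 → $t7=104+4=108
add $t6, $t6, 3 → $t6=5+3=8
cmp $t6, 14  (cmp 8,14)
bne body: taken
sll $t1, $t1, 1 → $t1=10<<1=20
add $t1, $t1, $t6 → $t1=20+8=28
lw $t1, 0($t7) → $t1=M[108]=4
or $t3, $t3, $t1 → $t3=27|4=31
add $t7, $t7, 4 → $t7=108+4=112
add $t6, $t6, 3 → $t6=8+3=11
cmp $t6, 14  (cmp 11,14)
bne body: taken
sll $t1, $t1, 1 → $t1=4<<1=8
add $t1, $t1, $t6 → $t1=8+11=19
lw $t1, 0($t7) → $t1=M[112]=-2
or $t3, $t3, $t1 → $t3=31|(-2)=-1
add $t7, $t7, 4 → $t7=112+4=116
add $t6, $t6, 3 → $t6=11+3=14
cmp $t6, 14  (cmp 14,14)
bne body: not taken
sw $t1, (112) → M[112]=-2
halt.

-2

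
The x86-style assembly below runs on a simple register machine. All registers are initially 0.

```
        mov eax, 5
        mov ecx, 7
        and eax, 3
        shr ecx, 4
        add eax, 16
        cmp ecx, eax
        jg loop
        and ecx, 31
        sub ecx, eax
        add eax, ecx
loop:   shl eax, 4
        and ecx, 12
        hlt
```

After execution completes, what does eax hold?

0

eax=5
ecx=7
eax=5&3=1
ecx=7>>4=0
eax=1+16=17
cmp ecx, eax  (cmp 0,17)
jg loop: not taken
ecx=0&31=0
ecx=0-17=-17
eax=17+(-17)=0
eax=0<<4=0
ecx=(-17)&12=12
halt.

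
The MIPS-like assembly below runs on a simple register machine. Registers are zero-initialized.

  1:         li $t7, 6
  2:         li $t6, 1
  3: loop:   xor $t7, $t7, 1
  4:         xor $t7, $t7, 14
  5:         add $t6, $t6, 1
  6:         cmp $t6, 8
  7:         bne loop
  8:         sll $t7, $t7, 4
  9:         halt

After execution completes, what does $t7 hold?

144

li $t7, 6 → $t7=6
li $t6, 1 → $t6=1
xor $t7, $t7, 1 → $t7=6^1=7
xor $t7, $t7, 14 → $t7=7^14=9
add $t6, $t6, 1 → $t6=1+1=2
cmp $t6, 8  (cmp 2,8)
bne loop: taken
xor $t7, $t7, 1 → $t7=9^1=8
xor $t7, $t7, 14 → $t7=8^14=6
add $t6, $t6, 1 → $t6=2+1=3
cmp $t6, 8  (cmp 3,8)
bne loop: taken
xor $t7, $t7, 1 → $t7=6^1=7
xor $t7, $t7, 14 → $t7=7^14=9
add $t6, $t6, 1 → $t6=3+1=4
cmp $t6, 8  (cmp 4,8)
bne loop: taken
xor $t7, $t7, 1 → $t7=9^1=8
xor $t7, $t7, 14 → $t7=8^14=6
add $t6, $t6, 1 → $t6=4+1=5
cmp $t6, 8  (cmp 5,8)
bne loop: taken
xor $t7, $t7, 1 → $t7=6^1=7
xor $t7, $t7, 14 → $t7=7^14=9
add $t6, $t6, 1 → $t6=5+1=6
cmp $t6, 8  (cmp 6,8)
bne loop: taken
xor $t7, $t7, 1 → $t7=9^1=8
xor $t7, $t7, 14 → $t7=8^14=6
add $t6, $t6, 1 → $t6=6+1=7
cmp $t6, 8  (cmp 7,8)
bne loop: taken
xor $t7, $t7, 1 → $t7=6^1=7
xor $t7, $t7, 14 → $t7=7^14=9
add $t6, $t6, 1 → $t6=7+1=8
cmp $t6, 8  (cmp 8,8)
bne loop: not taken
sll $t7, $t7, 4 → $t7=9<<4=144
halt.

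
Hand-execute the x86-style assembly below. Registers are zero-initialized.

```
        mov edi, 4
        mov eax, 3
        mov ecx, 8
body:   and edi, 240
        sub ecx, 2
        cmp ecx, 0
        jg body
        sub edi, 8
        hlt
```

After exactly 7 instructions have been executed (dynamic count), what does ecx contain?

6

mov edi, 4 → edi=4
mov eax, 3 → eax=3
mov ecx, 8 → ecx=8
and edi, 240 → edi=4&240=0
sub ecx, 2 → ecx=8-2=6
cmp ecx, 0  (cmp 6,0)
jg body: taken
After step 7: ecx = 6.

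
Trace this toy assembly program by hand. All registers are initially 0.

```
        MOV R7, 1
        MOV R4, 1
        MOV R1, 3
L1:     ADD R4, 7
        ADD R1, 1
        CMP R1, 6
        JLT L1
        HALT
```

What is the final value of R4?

after MOV R7, 1: R7=1
after MOV R4, 1: R4=1
after MOV R1, 3: R1=3
after ADD R4, 7: R4=1+7=8
after ADD R1, 1: R1=3+1=4
CMP R1, 6  (cmp 4,6)
JLT L1: taken
after ADD R4, 7: R4=8+7=15
after ADD R1, 1: R1=4+1=5
CMP R1, 6  (cmp 5,6)
JLT L1: taken
after ADD R4, 7: R4=15+7=22
after ADD R1, 1: R1=5+1=6
CMP R1, 6  (cmp 6,6)
JLT L1: not taken
halt.

22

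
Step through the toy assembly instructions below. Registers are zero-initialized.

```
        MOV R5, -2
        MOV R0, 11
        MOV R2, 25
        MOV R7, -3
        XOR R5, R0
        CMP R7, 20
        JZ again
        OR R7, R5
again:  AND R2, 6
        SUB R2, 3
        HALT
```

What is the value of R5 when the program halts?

-11

R5=-2
R0=11
R2=25
R7=-3
R5=(-2)^11=-11
CMP R7, 20  (cmp -3,20)
JZ again: not taken
R7=(-3)|(-11)=-3
R2=25&6=0
R2=0-3=-3
halt.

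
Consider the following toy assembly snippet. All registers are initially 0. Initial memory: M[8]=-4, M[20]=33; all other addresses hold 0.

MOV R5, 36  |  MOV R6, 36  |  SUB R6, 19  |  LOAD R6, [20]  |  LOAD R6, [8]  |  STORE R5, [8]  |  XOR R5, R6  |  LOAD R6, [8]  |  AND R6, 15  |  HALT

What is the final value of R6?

4

after MOV R5, 36: R5=36
after MOV R6, 36: R6=36
after SUB R6, 19: R6=36-19=17
after LOAD R6, [20]: R6=M[20]=33
after LOAD R6, [8]: R6=M[8]=-4
STORE R5, [8] → M[8]=36
after XOR R5, R6: R5=36^(-4)=-40
after LOAD R6, [8]: R6=M[8]=36
after AND R6, 15: R6=36&15=4
halt.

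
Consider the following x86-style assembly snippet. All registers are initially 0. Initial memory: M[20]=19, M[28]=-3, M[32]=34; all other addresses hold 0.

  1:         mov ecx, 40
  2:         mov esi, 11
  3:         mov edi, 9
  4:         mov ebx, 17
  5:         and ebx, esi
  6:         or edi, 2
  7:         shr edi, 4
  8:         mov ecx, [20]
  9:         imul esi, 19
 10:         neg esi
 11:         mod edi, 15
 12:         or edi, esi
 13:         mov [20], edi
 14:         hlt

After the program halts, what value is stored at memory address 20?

ecx=40
esi=11
edi=9
ebx=17
ebx=17&11=1
edi=9|2=11
edi=11>>4=0
ecx=M[20]=19
esi=11*19=209
esi=-(209)=-209
edi=0%15=0
edi=0|(-209)=-209
mov [20], edi → M[20]=-209
halt.

-209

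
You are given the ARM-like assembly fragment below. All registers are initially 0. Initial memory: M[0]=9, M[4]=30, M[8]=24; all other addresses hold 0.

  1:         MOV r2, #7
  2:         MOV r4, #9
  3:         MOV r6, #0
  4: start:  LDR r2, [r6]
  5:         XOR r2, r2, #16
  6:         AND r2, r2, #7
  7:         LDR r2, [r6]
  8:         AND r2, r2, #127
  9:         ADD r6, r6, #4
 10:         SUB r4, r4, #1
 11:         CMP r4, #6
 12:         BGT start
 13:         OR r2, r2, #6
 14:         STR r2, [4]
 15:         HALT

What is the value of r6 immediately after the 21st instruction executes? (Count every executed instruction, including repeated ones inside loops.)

r2=7
r4=9
r6=0
r2=M[0]=9
r2=9^16=25
r2=25&7=1
r2=M[0]=9
r2=9&127=9
r6=0+4=4
r4=9-1=8
CMP r4, #6  (cmp 8,6)
BGT start: taken
r2=M[4]=30
r2=30^16=14
r2=14&7=6
r2=M[4]=30
r2=30&127=30
r6=4+4=8
r4=8-1=7
CMP r4, #6  (cmp 7,6)
BGT start: taken
After step 21: r6 = 8.

8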